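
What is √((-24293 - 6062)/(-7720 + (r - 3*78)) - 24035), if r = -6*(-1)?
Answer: 5*I*√15180666091/3974 ≈ 155.02*I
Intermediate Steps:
r = 6
√((-24293 - 6062)/(-7720 + (r - 3*78)) - 24035) = √((-24293 - 6062)/(-7720 + (6 - 3*78)) - 24035) = √(-30355/(-7720 + (6 - 234)) - 24035) = √(-30355/(-7720 - 228) - 24035) = √(-30355/(-7948) - 24035) = √(-30355*(-1/7948) - 24035) = √(30355/7948 - 24035) = √(-190999825/7948) = 5*I*√15180666091/3974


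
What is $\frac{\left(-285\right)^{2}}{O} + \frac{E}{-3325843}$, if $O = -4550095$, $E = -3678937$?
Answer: $\frac{3293874250268}{3026580321017} \approx 1.0883$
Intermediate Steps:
$\frac{\left(-285\right)^{2}}{O} + \frac{E}{-3325843} = \frac{\left(-285\right)^{2}}{-4550095} - \frac{3678937}{-3325843} = 81225 \left(- \frac{1}{4550095}\right) - - \frac{3678937}{3325843} = - \frac{16245}{910019} + \frac{3678937}{3325843} = \frac{3293874250268}{3026580321017}$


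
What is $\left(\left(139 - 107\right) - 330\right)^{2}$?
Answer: $88804$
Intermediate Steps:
$\left(\left(139 - 107\right) - 330\right)^{2} = \left(32 - 330\right)^{2} = \left(-298\right)^{2} = 88804$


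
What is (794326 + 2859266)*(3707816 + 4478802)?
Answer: 29910562031856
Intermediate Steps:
(794326 + 2859266)*(3707816 + 4478802) = 3653592*8186618 = 29910562031856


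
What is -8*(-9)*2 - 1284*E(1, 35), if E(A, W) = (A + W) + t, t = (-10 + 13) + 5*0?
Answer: -49932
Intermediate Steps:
t = 3 (t = 3 + 0 = 3)
E(A, W) = 3 + A + W (E(A, W) = (A + W) + 3 = 3 + A + W)
-8*(-9)*2 - 1284*E(1, 35) = -8*(-9)*2 - 1284*(3 + 1 + 35) = 72*2 - 1284*39 = 144 - 50076 = -49932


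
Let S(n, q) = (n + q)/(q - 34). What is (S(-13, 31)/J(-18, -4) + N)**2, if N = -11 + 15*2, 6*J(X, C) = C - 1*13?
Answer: 128881/289 ≈ 445.96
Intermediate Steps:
J(X, C) = -13/6 + C/6 (J(X, C) = (C - 1*13)/6 = (C - 13)/6 = (-13 + C)/6 = -13/6 + C/6)
S(n, q) = (n + q)/(-34 + q)
N = 19 (N = -11 + 30 = 19)
(S(-13, 31)/J(-18, -4) + N)**2 = (((-13 + 31)/(-34 + 31))/(-13/6 + (1/6)*(-4)) + 19)**2 = ((18/(-3))/(-13/6 - 2/3) + 19)**2 = ((-1/3*18)/(-17/6) + 19)**2 = (-6*(-6/17) + 19)**2 = (36/17 + 19)**2 = (359/17)**2 = 128881/289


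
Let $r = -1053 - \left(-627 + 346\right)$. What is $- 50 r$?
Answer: $38600$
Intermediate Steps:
$r = -772$ ($r = -1053 - -281 = -1053 + 281 = -772$)
$- 50 r = \left(-50\right) \left(-772\right) = 38600$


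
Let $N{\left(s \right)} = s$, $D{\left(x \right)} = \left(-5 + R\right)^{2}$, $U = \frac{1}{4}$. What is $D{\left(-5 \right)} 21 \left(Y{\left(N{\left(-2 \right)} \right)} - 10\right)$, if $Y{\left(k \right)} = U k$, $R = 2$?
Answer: $- \frac{3969}{2} \approx -1984.5$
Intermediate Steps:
$U = \frac{1}{4} \approx 0.25$
$D{\left(x \right)} = 9$ ($D{\left(x \right)} = \left(-5 + 2\right)^{2} = \left(-3\right)^{2} = 9$)
$Y{\left(k \right)} = \frac{k}{4}$
$D{\left(-5 \right)} 21 \left(Y{\left(N{\left(-2 \right)} \right)} - 10\right) = 9 \cdot 21 \left(\frac{1}{4} \left(-2\right) - 10\right) = 189 \left(- \frac{1}{2} - 10\right) = 189 \left(- \frac{21}{2}\right) = - \frac{3969}{2}$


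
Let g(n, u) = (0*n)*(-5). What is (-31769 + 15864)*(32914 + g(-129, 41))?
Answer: -523497170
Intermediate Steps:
g(n, u) = 0 (g(n, u) = 0*(-5) = 0)
(-31769 + 15864)*(32914 + g(-129, 41)) = (-31769 + 15864)*(32914 + 0) = -15905*32914 = -523497170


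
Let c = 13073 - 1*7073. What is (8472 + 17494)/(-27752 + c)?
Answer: -12983/10876 ≈ -1.1937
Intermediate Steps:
c = 6000 (c = 13073 - 7073 = 6000)
(8472 + 17494)/(-27752 + c) = (8472 + 17494)/(-27752 + 6000) = 25966/(-21752) = 25966*(-1/21752) = -12983/10876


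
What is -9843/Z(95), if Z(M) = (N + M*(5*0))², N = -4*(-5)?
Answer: -9843/400 ≈ -24.607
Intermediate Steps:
N = 20
Z(M) = 400 (Z(M) = (20 + M*(5*0))² = (20 + M*0)² = (20 + 0)² = 20² = 400)
-9843/Z(95) = -9843/400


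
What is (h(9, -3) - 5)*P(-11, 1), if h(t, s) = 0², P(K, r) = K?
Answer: 55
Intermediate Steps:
h(t, s) = 0
(h(9, -3) - 5)*P(-11, 1) = (0 - 5)*(-11) = -5*(-11) = 55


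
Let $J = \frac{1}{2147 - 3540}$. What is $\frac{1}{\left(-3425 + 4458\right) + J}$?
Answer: $\frac{1393}{1438968} \approx 0.00096805$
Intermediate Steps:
$J = - \frac{1}{1393}$ ($J = \frac{1}{-1393} = - \frac{1}{1393} \approx -0.00071787$)
$\frac{1}{\left(-3425 + 4458\right) + J} = \frac{1}{\left(-3425 + 4458\right) - \frac{1}{1393}} = \frac{1}{1033 - \frac{1}{1393}} = \frac{1}{\frac{1438968}{1393}} = \frac{1393}{1438968}$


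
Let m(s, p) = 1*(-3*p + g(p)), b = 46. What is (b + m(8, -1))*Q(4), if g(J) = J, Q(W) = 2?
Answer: 96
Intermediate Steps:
m(s, p) = -2*p (m(s, p) = 1*(-3*p + p) = 1*(-2*p) = -2*p)
(b + m(8, -1))*Q(4) = (46 - 2*(-1))*2 = (46 + 2)*2 = 48*2 = 96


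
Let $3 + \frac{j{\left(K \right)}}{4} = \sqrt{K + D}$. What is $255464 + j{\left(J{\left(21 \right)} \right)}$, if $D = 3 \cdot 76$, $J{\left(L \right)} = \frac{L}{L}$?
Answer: $255452 + 4 \sqrt{229} \approx 2.5551 \cdot 10^{5}$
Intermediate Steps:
$J{\left(L \right)} = 1$
$D = 228$
$j{\left(K \right)} = -12 + 4 \sqrt{228 + K}$ ($j{\left(K \right)} = -12 + 4 \sqrt{K + 228} = -12 + 4 \sqrt{228 + K}$)
$255464 + j{\left(J{\left(21 \right)} \right)} = 255464 - \left(12 - 4 \sqrt{228 + 1}\right) = 255464 - \left(12 - 4 \sqrt{229}\right) = 255452 + 4 \sqrt{229}$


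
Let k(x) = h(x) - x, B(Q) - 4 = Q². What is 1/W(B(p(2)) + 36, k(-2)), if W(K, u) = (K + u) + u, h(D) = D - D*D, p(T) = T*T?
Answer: 1/48 ≈ 0.020833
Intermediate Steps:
p(T) = T²
B(Q) = 4 + Q²
h(D) = D - D²
k(x) = -x + x*(1 - x) (k(x) = x*(1 - x) - x = -x + x*(1 - x))
W(K, u) = K + 2*u
1/W(B(p(2)) + 36, k(-2)) = 1/(((4 + (2²)²) + 36) + 2*(-1*(-2)²)) = 1/(((4 + 4²) + 36) + 2*(-1*4)) = 1/(((4 + 16) + 36) + 2*(-4)) = 1/((20 + 36) - 8) = 1/(56 - 8) = 1/48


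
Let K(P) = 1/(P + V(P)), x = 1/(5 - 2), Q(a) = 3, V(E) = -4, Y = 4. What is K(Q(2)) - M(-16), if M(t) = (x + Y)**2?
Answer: -178/9 ≈ -19.778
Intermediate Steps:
x = 1/3 ≈ 0.33333
M(t) = 169/9 (M(t) = (1/3 + 4)**2 = (13/3)**2 = 169/9)
K(P) = 1/(-4 + P) (K(P) = 1/(P - 4) = 1/(-4 + P))
K(Q(2)) - M(-16) = 1/(-4 + 3) - 1*169/9 = 1/(-1) - 169/9 = -1 - 169/9 = -178/9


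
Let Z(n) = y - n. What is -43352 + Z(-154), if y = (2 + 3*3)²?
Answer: -43077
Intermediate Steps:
y = 121 (y = (2 + 9)² = 11² = 121)
Z(n) = 121 - n
-43352 + Z(-154) = -43352 + (121 - 1*(-154)) = -43352 + (121 + 154) = -43352 + 275 = -43077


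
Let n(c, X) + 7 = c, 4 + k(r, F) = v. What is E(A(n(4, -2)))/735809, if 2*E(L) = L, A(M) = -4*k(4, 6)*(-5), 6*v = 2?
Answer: -110/2207427 ≈ -4.9832e-5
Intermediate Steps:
v = ⅓ (v = (⅙)*2 = ⅓ ≈ 0.33333)
k(r, F) = -11/3 (k(r, F) = -4 + ⅓ = -11/3)
n(c, X) = -7 + c
A(M) = -220/3 (A(M) = -4*(-11/3)*(-5) = (44/3)*(-5) = -220/3)
E(L) = L/2
E(A(n(4, -2)))/735809 = ((½)*(-220/3))/735809 = -110/3*1/735809 = -110/2207427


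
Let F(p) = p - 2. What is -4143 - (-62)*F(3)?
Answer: -4081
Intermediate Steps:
F(p) = -2 + p
-4143 - (-62)*F(3) = -4143 - (-62)*(-2 + 3) = -4143 - (-62) = -4143 - 1*(-62) = -4143 + 62 = -4081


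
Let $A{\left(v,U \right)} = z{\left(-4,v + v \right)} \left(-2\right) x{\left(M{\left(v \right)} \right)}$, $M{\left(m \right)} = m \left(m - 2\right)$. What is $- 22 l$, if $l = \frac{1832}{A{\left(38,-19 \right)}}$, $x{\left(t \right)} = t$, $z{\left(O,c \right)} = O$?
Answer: $- \frac{2519}{684} \approx -3.6827$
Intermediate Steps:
$M{\left(m \right)} = m \left(-2 + m\right)$
$A{\left(v,U \right)} = 8 v \left(-2 + v\right)$ ($A{\left(v,U \right)} = \left(-4\right) \left(-2\right) v \left(-2 + v\right) = 8 v \left(-2 + v\right)$)
$l = \frac{229}{1368}$ ($l = \frac{1832}{8 \cdot 38 \left(-2 + 38\right)} = \frac{1832}{8 \cdot 38 \cdot 36} = \frac{1832}{10944} = 1832 \cdot \frac{1}{10944} = \frac{229}{1368} \approx 0.1674$)
$- 22 l = \left(-22\right) \frac{229}{1368} = - \frac{2519}{684}$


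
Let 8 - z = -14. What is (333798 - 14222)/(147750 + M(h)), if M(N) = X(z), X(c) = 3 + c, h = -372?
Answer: 319576/147775 ≈ 2.1626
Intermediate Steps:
z = 22 (z = 8 - 1*(-14) = 8 + 14 = 22)
M(N) = 25 (M(N) = 3 + 22 = 25)
(333798 - 14222)/(147750 + M(h)) = (333798 - 14222)/(147750 + 25) = 319576/147775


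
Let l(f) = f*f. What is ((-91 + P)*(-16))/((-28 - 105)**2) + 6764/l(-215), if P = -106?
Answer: 265349596/817674025 ≈ 0.32452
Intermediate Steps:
l(f) = f**2
((-91 + P)*(-16))/((-28 - 105)**2) + 6764/l(-215) = ((-91 - 106)*(-16))/((-28 - 105)**2) + 6764/((-215)**2) = (-197*(-16))/((-133)**2) + 6764/46225 = 3152/17689 + 6764*(1/46225) = 3152*(1/17689) + 6764/46225 = 3152/17689 + 6764/46225 = 265349596/817674025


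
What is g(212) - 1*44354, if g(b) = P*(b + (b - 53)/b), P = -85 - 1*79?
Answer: -79245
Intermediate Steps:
P = -164 (P = -85 - 79 = -164)
g(b) = -164*b - 164*(-53 + b)/b (g(b) = -164*(b + (b - 53)/b) = -164*(b + (-53 + b)/b) = -164*b - 164*(-53 + b)/b)
g(212) - 1*44354 = (-164 - 164*212 + 8692/212) - 1*44354 = (-164 - 34768 + 8692*(1/212)) - 44354 = (-164 - 34768 + 41) - 44354 = -34891 - 44354 = -79245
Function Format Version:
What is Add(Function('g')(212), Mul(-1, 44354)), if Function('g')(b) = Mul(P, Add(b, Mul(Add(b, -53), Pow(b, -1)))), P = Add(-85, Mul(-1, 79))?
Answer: -79245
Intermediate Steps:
P = -164 (P = Add(-85, -79) = -164)
Function('g')(b) = Add(Mul(-164, b), Mul(-164, Pow(b, -1), Add(-53, b))) (Function('g')(b) = Mul(-164, Add(b, Mul(Add(b, -53), Pow(b, -1)))) = Mul(-164, Add(b, Mul(Add(-53, b), Pow(b, -1)))) = Mul(-164, Add(b, Mul(Pow(b, -1), Add(-53, b)))) = Add(Mul(-164, b), Mul(-164, Pow(b, -1), Add(-53, b))))
Add(Function('g')(212), Mul(-1, 44354)) = Add(Add(-164, Mul(-164, 212), Mul(8692, Pow(212, -1))), Mul(-1, 44354)) = Add(Add(-164, -34768, Mul(8692, Rational(1, 212))), -44354) = Add(Add(-164, -34768, 41), -44354) = Add(-34891, -44354) = -79245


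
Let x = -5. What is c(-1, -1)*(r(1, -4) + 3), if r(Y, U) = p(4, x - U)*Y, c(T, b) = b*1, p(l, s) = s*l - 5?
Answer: 6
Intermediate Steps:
p(l, s) = -5 + l*s (p(l, s) = l*s - 5 = -5 + l*s)
c(T, b) = b
r(Y, U) = Y*(-25 - 4*U) (r(Y, U) = (-5 + 4*(-5 - U))*Y = (-5 + (-20 - 4*U))*Y = (-25 - 4*U)*Y = Y*(-25 - 4*U))
c(-1, -1)*(r(1, -4) + 3) = -(-1*1*(25 + 4*(-4)) + 3) = -(-1*1*(25 - 16) + 3) = -(-1*1*9 + 3) = -(-9 + 3) = -1*(-6) = 6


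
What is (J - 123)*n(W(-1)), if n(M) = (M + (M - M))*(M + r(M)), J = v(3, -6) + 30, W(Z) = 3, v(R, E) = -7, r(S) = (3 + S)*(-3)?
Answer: 4500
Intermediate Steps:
r(S) = -9 - 3*S
J = 23 (J = -7 + 30 = 23)
n(M) = M*(-9 - 2*M) (n(M) = (M + (M - M))*(M + (-9 - 3*M)) = (M + 0)*(-9 - 2*M) = M*(-9 - 2*M))
(J - 123)*n(W(-1)) = (23 - 123)*(-1*3*(9 + 2*3)) = -(-100)*3*(9 + 6) = -(-100)*3*15 = -100*(-45) = 4500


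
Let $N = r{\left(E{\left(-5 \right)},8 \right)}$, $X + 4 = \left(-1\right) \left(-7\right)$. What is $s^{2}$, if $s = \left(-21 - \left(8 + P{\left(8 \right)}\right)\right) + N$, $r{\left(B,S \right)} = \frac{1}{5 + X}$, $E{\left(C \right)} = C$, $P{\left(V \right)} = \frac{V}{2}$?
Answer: $\frac{69169}{64} \approx 1080.8$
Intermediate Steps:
$P{\left(V \right)} = \frac{V}{2}$ ($P{\left(V \right)} = V \frac{1}{2} = \frac{V}{2}$)
$X = 3$ ($X = -4 - -7 = -4 + 7 = 3$)
$r{\left(B,S \right)} = \frac{1}{8}$ ($r{\left(B,S \right)} = \frac{1}{5 + 3} = \frac{1}{8}$)
$N = \frac{1}{8} \approx 0.125$
$s = - \frac{263}{8}$ ($s = \left(-21 - \left(8 + \frac{1}{2} \cdot 8\right)\right) + \frac{1}{8} = \left(-21 - 12\right) + \frac{1}{8} = -33 + \frac{1}{8} = - \frac{263}{8} \approx -32.875$)
$s^{2} = \left(- \frac{263}{8}\right)^{2} = \frac{69169}{64}$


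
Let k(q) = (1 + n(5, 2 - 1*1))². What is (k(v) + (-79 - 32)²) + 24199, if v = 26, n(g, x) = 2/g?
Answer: 913049/25 ≈ 36522.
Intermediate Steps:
k(q) = 49/25 (k(q) = (1 + 2/5)² = (1 + 2*(⅕))² = (1 + ⅖)² = (7/5)² = 49/25)
(k(v) + (-79 - 32)²) + 24199 = (49/25 + (-79 - 32)²) + 24199 = (49/25 + (-111)²) + 24199 = (49/25 + 12321) + 24199 = 308074/25 + 24199 = 913049/25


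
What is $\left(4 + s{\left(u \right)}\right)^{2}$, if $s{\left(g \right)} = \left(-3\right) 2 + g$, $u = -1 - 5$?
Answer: $64$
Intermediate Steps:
$u = -6$ ($u = -1 - 5 = -6$)
$s{\left(g \right)} = -6 + g$
$\left(4 + s{\left(u \right)}\right)^{2} = \left(4 - 12\right)^{2} = \left(-8\right)^{2} = 64$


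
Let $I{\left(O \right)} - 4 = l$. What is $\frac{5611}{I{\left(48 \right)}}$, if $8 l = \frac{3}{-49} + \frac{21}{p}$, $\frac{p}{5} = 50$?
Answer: $\frac{549878000}{392279} \approx 1401.8$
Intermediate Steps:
$p = 250$ ($p = 5 \cdot 50 = 250$)
$l = \frac{279}{98000}$ ($l = \frac{\frac{3}{-49} + \frac{21}{250}}{8} = \frac{3 \left(- \frac{1}{49}\right) + 21 \cdot \frac{1}{250}}{8} = \frac{- \frac{3}{49} + \frac{21}{250}}{8} = \frac{1}{8} \cdot \frac{279}{12250} = \frac{279}{98000} \approx 0.0028469$)
$I{\left(O \right)} = \frac{392279}{98000}$ ($I{\left(O \right)} = 4 + \frac{279}{98000} = \frac{392279}{98000}$)
$\frac{5611}{I{\left(48 \right)}} = \frac{5611}{\frac{392279}{98000}} = 5611 \cdot \frac{98000}{392279} = \frac{549878000}{392279}$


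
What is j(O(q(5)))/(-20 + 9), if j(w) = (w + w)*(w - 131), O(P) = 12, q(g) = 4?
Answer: 2856/11 ≈ 259.64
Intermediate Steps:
j(w) = 2*w*(-131 + w) (j(w) = (2*w)*(-131 + w) = 2*w*(-131 + w))
j(O(q(5)))/(-20 + 9) = (2*12*(-131 + 12))/(-20 + 9) = (2*12*(-119))/(-11) = -1/11*(-2856) = 2856/11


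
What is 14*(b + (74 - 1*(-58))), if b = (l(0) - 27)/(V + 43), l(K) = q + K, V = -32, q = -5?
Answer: 19880/11 ≈ 1807.3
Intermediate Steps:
l(K) = -5 + K
b = -32/11 (b = ((-5 + 0) - 27)/(-32 + 43) = (-5 - 27)/11 = -32*1/11 = -32/11 ≈ -2.9091)
14*(b + (74 - 1*(-58))) = 14*(-32/11 + (74 - 1*(-58))) = 14*(-32/11 + (74 + 58)) = 14*(-32/11 + 132) = 14*(1420/11) = 19880/11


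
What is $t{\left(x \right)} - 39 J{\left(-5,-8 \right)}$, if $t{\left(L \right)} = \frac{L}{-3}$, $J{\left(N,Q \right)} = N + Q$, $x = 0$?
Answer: $507$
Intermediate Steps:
$t{\left(L \right)} = - \frac{L}{3}$ ($t{\left(L \right)} = L \left(- \frac{1}{3}\right) = - \frac{L}{3}$)
$t{\left(x \right)} - 39 J{\left(-5,-8 \right)} = \left(- \frac{1}{3}\right) 0 - 39 \left(-5 - 8\right) = 0 - -507 = 0 + 507 = 507$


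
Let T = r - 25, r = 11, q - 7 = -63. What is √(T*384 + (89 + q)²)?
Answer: I*√4287 ≈ 65.475*I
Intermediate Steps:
q = -56 (q = 7 - 63 = -56)
T = -14 (T = 11 - 25 = -14)
√(T*384 + (89 + q)²) = √(-14*384 + (89 - 56)²) = √(-5376 + 33²) = √(-5376 + 1089) = √(-4287) = I*√4287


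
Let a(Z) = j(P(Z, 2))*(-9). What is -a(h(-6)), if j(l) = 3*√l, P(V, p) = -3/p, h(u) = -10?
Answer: 27*I*√6/2 ≈ 33.068*I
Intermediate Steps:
a(Z) = -27*I*√6/2 (a(Z) = (3*√(-3/2))*(-9) = (3*(I*√6/2))*(-9) = (3*I*√6/2)*(-9) = -27*I*√6/2)
-a(h(-6)) = -(-27)*I*√6/2 = 27*I*√6/2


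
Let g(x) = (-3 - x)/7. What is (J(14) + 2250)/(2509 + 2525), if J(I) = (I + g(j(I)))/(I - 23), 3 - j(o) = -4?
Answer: 70831/158571 ≈ 0.44668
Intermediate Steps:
j(o) = 7 (j(o) = 3 - 1*(-4) = 3 + 4 = 7)
g(x) = -3/7 - x/7 (g(x) = (-3 - x)*(⅐) = -3/7 - x/7)
J(I) = (-10/7 + I)/(-23 + I) (J(I) = (I + (-3/7 - ⅐*7))/(I - 23) = (I + (-3/7 - 1))/(-23 + I) = (I - 10/7)/(-23 + I) = (-10/7 + I)/(-23 + I))
(J(14) + 2250)/(2509 + 2525) = ((-10/7 + 14)/(-23 + 14) + 2250)/(2509 + 2525) = ((88/7)/(-9) + 2250)/5034 = (-⅑*88/7 + 2250)*(1/5034) = (-88/63 + 2250)*(1/5034) = (141662/63)*(1/5034) = 70831/158571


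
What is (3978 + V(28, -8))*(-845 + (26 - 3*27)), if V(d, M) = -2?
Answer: -3578400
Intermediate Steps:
(3978 + V(28, -8))*(-845 + (26 - 3*27)) = (3978 - 2)*(-845 + (26 - 3*27)) = 3976*(-845 + (26 - 81)) = 3976*(-845 - 55) = 3976*(-900) = -3578400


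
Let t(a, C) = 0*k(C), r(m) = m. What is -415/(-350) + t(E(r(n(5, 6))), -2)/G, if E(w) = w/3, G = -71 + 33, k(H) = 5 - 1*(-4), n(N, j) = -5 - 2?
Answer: 83/70 ≈ 1.1857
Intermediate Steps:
n(N, j) = -7
k(H) = 9 (k(H) = 5 + 4 = 9)
G = -38
E(w) = w/3 (E(w) = w*(1/3) = w/3)
t(a, C) = 0 (t(a, C) = 0*9 = 0)
-415/(-350) + t(E(r(n(5, 6))), -2)/G = -415/(-350) + 0/(-38) = -415*(-1/350) + 0*(-1/38) = 83/70 + 0 = 83/70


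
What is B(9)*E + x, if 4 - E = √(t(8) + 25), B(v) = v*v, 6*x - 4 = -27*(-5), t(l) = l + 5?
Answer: 2083/6 - 81*√38 ≈ -152.15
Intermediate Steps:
t(l) = 5 + l
x = 139/6 (x = ⅔ + (-27*(-5))/6 = ⅔ + (⅙)*135 = ⅔ + 45/2 = 139/6 ≈ 23.167)
B(v) = v²
E = 4 - √38 (E = 4 - √((5 + 8) + 25) = 4 - √(13 + 25) = 4 - √38 ≈ -2.1644)
B(9)*E + x = 9²*(4 - √38) + 139/6 = 81*(4 - √38) + 139/6 = (324 - 81*√38) + 139/6 = 2083/6 - 81*√38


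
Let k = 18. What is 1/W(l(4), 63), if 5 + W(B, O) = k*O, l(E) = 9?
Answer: 1/1129 ≈ 0.00088574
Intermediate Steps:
W(B, O) = -5 + 18*O
1/W(l(4), 63) = 1/(-5 + 18*63) = 1/(-5 + 1134) = 1/1129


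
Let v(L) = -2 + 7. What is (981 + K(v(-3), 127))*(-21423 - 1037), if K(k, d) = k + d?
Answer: -24997980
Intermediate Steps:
v(L) = 5
K(k, d) = d + k
(981 + K(v(-3), 127))*(-21423 - 1037) = (981 + (127 + 5))*(-21423 - 1037) = (981 + 132)*(-22460) = 1113*(-22460) = -24997980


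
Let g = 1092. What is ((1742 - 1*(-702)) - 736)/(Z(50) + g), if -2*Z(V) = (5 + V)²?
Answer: -3416/841 ≈ -4.0618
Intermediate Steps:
Z(V) = -(5 + V)²/2
((1742 - 1*(-702)) - 736)/(Z(50) + g) = ((1742 - 1*(-702)) - 736)/(-(5 + 50)²/2 + 1092) = ((1742 + 702) - 736)/(-½*55² + 1092) = (2444 - 736)/(-½*3025 + 1092) = 1708/(-3025/2 + 1092) = 1708/(-841/2) = 1708*(-2/841) = -3416/841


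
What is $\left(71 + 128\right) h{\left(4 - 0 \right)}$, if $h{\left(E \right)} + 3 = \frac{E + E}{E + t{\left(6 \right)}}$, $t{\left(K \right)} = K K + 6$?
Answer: $- \frac{12935}{23} \approx -562.39$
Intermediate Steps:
$t{\left(K \right)} = 6 + K^{2}$ ($t{\left(K \right)} = K^{2} + 6 = 6 + K^{2}$)
$h{\left(E \right)} = -3 + \frac{2 E}{42 + E}$ ($h{\left(E \right)} = -3 + \frac{E + E}{E + \left(6 + 6^{2}\right)} = -3 + \frac{2 E}{E + \left(6 + 36\right)} = -3 + \frac{2 E}{E + 42} = -3 + \frac{2 E}{42 + E}$)
$\left(71 + 128\right) h{\left(4 - 0 \right)} = \left(71 + 128\right) \frac{-126 - \left(4 - 0\right)}{42 + \left(4 - 0\right)} = 199 \frac{-126 - \left(4 + 0\right)}{42 + \left(4 + 0\right)} = 199 \frac{-126 - 4}{42 + 4} = 199 \frac{-126 - 4}{46} = 199 \cdot \frac{1}{46} \left(-130\right) = 199 \left(- \frac{65}{23}\right) = - \frac{12935}{23}$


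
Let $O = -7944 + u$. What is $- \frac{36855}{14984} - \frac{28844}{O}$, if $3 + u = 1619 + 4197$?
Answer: $\frac{353660491}{31930904} \approx 11.076$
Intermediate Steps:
$u = 5813$ ($u = -3 + \left(1619 + 4197\right) = -3 + 5816 = 5813$)
$O = -2131$ ($O = -7944 + 5813 = -2131$)
$- \frac{36855}{14984} - \frac{28844}{O} = - \frac{36855}{14984} - \frac{28844}{-2131} = \left(-36855\right) \frac{1}{14984} - - \frac{28844}{2131} = - \frac{36855}{14984} + \frac{28844}{2131} = \frac{353660491}{31930904}$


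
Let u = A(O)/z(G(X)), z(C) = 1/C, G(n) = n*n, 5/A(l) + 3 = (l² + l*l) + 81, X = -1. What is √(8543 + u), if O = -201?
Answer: √139711676259/4044 ≈ 92.428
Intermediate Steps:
A(l) = 5/(78 + 2*l²) (A(l) = 5/(-3 + ((l² + l*l) + 81)) = 5/(-3 + ((l² + l²) + 81)) = 5/(-3 + (2*l² + 81)) = 5/(-3 + (81 + 2*l²)) = 5/(78 + 2*l²))
G(n) = n²
u = 1/16176 (u = (5/(2*(39 + (-201)²)))/(1/((-1)²)) = (5/(2*(39 + 40401)))/(1/1) = ((5/2)/40440)/1 = ((5/2)*(1/40440))*1 = (1/16176)*1 = 1/16176 ≈ 6.1820e-5)
√(8543 + u) = √(8543 + 1/16176) = √(138191569/16176) = √139711676259/4044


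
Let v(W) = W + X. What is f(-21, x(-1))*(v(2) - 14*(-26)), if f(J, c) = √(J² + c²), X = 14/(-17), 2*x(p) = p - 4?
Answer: 3104*√1789/17 ≈ 7722.9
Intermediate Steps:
x(p) = -2 + p/2 (x(p) = (p - 4)/2 = (-4 + p)/2 = -2 + p/2)
X = -14/17 (X = 14*(-1/17) = -14/17 ≈ -0.82353)
v(W) = -14/17 + W (v(W) = W - 14/17 = -14/17 + W)
f(-21, x(-1))*(v(2) - 14*(-26)) = √((-21)² + (-2 + (½)*(-1))²)*((-14/17 + 2) - 14*(-26)) = √(441 + (-2 - ½)²)*(20/17 + 364) = √(441 + (-5/2)²)*(6208/17) = √(441 + 25/4)*(6208/17) = √(1789/4)*(6208/17) = (√1789/2)*(6208/17) = 3104*√1789/17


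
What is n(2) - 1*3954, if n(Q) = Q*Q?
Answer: -3950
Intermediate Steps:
n(Q) = Q²
n(2) - 1*3954 = 2² - 1*3954 = 4 - 3954 = -3950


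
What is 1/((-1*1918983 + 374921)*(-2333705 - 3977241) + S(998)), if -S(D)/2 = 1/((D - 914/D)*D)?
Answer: 497545/4848323223704989339 ≈ 1.0262e-13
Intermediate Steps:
S(D) = -2/(D*(D - 914/D)) (S(D) = -2/((D - 914/D)*D) = -2/(D*(D - 914/D)))
1/((-1*1918983 + 374921)*(-2333705 - 3977241) + S(998)) = 1/((-1*1918983 + 374921)*(-2333705 - 3977241) - 2/(-914 + 998²)) = 1/((-1918983 + 374921)*(-6310946) - 2/(-914 + 996004)) = 1/(-1544062*(-6310946) - 2/995090) = 1/(9744491902652 - 2*1/995090) = 1/(9744491902652 - 1/497545) = 1/(4848323223704989339/497545) = 497545/4848323223704989339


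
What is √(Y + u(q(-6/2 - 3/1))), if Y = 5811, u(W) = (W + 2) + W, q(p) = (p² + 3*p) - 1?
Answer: √5847 ≈ 76.466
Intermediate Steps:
q(p) = -1 + p² + 3*p
u(W) = 2 + 2*W (u(W) = (2 + W) + W = 2 + 2*W)
√(Y + u(q(-6/2 - 3/1))) = √(5811 + (2 + 2*(-1 + (-6/2 - 3/1)² + 3*(-6/2 - 3/1)))) = √(5811 + (2 + 2*(-1 + (-6*½ - 3*1)² + 3*(-6*½ - 3*1)))) = √(5811 + (2 + 2*(-1 + (-3 - 3)² + 3*(-3 - 3)))) = √(5811 + (2 + 2*(-1 + (-6)² + 3*(-6)))) = √(5811 + (2 + 2*(-1 + 36 - 18))) = √(5811 + (2 + 2*17)) = √(5811 + (2 + 34)) = √(5811 + 36) = √5847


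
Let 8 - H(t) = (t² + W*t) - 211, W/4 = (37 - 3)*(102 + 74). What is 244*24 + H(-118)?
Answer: 2816599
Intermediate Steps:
W = 23936 (W = 4*((37 - 3)*(102 + 74)) = 4*(34*176) = 4*5984 = 23936)
H(t) = 219 - t² - 23936*t (H(t) = 8 - ((t² + 23936*t) - 211) = 8 - (-211 + t² + 23936*t) = 8 + (211 - t² - 23936*t) = 219 - t² - 23936*t)
244*24 + H(-118) = 244*24 + (219 - 1*(-118)² - 23936*(-118)) = 5856 + (219 - 1*13924 + 2824448) = 5856 + (219 - 13924 + 2824448) = 5856 + 2810743 = 2816599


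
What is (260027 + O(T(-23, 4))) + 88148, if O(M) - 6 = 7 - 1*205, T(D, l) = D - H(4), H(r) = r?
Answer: 347983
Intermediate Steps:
T(D, l) = -4 + D (T(D, l) = D - 1*4 = D - 4 = -4 + D)
O(M) = -192 (O(M) = 6 + (7 - 1*205) = 6 + (7 - 205) = 6 - 198 = -192)
(260027 + O(T(-23, 4))) + 88148 = (260027 - 192) + 88148 = 259835 + 88148 = 347983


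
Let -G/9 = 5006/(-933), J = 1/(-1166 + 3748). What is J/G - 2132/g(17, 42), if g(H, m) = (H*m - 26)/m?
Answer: -217012534561/1667388468 ≈ -130.15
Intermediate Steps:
J = 1/2582 ≈ 0.00038730
g(H, m) = (-26 + H*m)/m
G = 15018/311 (G = -45054/(-933) = -45054*(-1)/933 = -9*(-5006/933) = 15018/311 ≈ 48.289)
J/G - 2132/g(17, 42) = 1/(2582*(15018/311)) - 2132/(17 - 26/42) = (1/2582)*(311/15018) - 2132/(17 - 26*1/42) = 311/38776476 - 2132/(17 - 13/21) = 311/38776476 - 2132/344/21 = 311/38776476 - 2132*21/344 = 311/38776476 - 11193/86 = -217012534561/1667388468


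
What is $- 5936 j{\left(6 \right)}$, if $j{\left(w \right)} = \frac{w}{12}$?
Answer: $-2968$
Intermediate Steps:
$j{\left(w \right)} = \frac{w}{12}$ ($j{\left(w \right)} = w \frac{1}{12} = \frac{w}{12}$)
$- 5936 j{\left(6 \right)} = - 5936 \cdot \frac{1}{12} \cdot 6 = \left(-5936\right) \frac{1}{2} = -2968$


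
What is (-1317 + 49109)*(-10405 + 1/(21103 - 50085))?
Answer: -7206023062056/14491 ≈ -4.9728e+8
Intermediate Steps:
(-1317 + 49109)*(-10405 + 1/(21103 - 50085)) = 47792*(-10405 + 1/(-28982)) = 47792*(-10405 - 1/28982) = 47792*(-301557711/28982) = -7206023062056/14491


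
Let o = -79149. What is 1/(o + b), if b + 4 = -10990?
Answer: -1/90143 ≈ -1.1093e-5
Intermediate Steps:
b = -10994 (b = -4 - 10990 = -10994)
1/(o + b) = 1/(-79149 - 10994) = 1/(-90143) = -1/90143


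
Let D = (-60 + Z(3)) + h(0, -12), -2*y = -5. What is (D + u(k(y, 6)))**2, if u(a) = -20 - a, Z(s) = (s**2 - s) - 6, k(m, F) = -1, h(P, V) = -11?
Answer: 8100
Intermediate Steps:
y = 5/2 (y = -1/2*(-5) = 5/2 ≈ 2.5000)
Z(s) = -6 + s**2 - s
D = -71 (D = (-60 + (-6 + 3**2 - 1*3)) - 11 = (-60 + (-6 + 9 - 3)) - 11 = (-60 + 0) - 11 = -60 - 11 = -71)
(D + u(k(y, 6)))**2 = (-71 + (-20 - 1*(-1)))**2 = (-71 + (-20 + 1))**2 = (-71 - 19)**2 = (-90)**2 = 8100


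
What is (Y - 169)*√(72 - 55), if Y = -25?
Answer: -194*√17 ≈ -799.88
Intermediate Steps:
(Y - 169)*√(72 - 55) = (-25 - 169)*√(72 - 55) = -194*√17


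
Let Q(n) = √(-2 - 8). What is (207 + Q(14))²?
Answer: (207 + I*√10)² ≈ 42839.0 + 1309.2*I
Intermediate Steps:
Q(n) = I*√10 (Q(n) = √(-10) = I*√10)
(207 + Q(14))² = (207 + I*√10)²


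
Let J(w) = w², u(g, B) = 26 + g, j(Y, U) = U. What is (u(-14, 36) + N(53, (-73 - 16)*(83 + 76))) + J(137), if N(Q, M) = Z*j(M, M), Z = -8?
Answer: 131989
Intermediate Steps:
N(Q, M) = -8*M
(u(-14, 36) + N(53, (-73 - 16)*(83 + 76))) + J(137) = ((26 - 14) - 8*(-73 - 16)*(83 + 76)) + 137² = (12 - (-712)*159) + 18769 = (12 - 8*(-14151)) + 18769 = (12 + 113208) + 18769 = 113220 + 18769 = 131989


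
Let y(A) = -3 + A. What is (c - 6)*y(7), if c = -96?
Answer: -408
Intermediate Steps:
(c - 6)*y(7) = (-96 - 6)*(-3 + 7) = -102*4 = -408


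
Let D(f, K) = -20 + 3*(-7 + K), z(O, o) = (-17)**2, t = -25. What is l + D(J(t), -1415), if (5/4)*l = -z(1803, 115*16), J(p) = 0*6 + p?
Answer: -22586/5 ≈ -4517.2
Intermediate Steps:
z(O, o) = 289
J(p) = p (J(p) = 0 + p = p)
l = -1156/5 (l = 4*(-1*289)/5 = (4/5)*(-289) = -1156/5 ≈ -231.20)
D(f, K) = -41 + 3*K (D(f, K) = -20 + (-21 + 3*K) = -41 + 3*K)
l + D(J(t), -1415) = -1156/5 + (-41 + 3*(-1415)) = -1156/5 + (-41 - 4245) = -1156/5 - 4286 = -22586/5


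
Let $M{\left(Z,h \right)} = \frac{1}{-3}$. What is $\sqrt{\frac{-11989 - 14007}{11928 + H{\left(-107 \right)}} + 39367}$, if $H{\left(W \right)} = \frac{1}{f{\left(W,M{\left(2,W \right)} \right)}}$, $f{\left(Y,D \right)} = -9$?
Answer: $\frac{\sqrt{453649529622403}}{107351} \approx 198.41$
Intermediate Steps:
$M{\left(Z,h \right)} = - \frac{1}{3}$
$H{\left(W \right)} = - \frac{1}{9}$ ($H{\left(W \right)} = \frac{1}{-9} = - \frac{1}{9}$)
$\sqrt{\frac{-11989 - 14007}{11928 + H{\left(-107 \right)}} + 39367} = \sqrt{\frac{-11989 - 14007}{11928 - \frac{1}{9}} + 39367} = \sqrt{- \frac{25996}{\frac{107351}{9}} + 39367} = \sqrt{\left(-25996\right) \frac{9}{107351} + 39367} = \sqrt{- \frac{233964}{107351} + 39367} = \sqrt{\frac{4225852853}{107351}} = \frac{\sqrt{453649529622403}}{107351}$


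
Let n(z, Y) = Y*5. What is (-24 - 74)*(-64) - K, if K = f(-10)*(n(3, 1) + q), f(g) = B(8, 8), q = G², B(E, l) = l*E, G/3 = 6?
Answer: -14784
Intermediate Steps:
G = 18 (G = 3*6 = 18)
B(E, l) = E*l
n(z, Y) = 5*Y
q = 324 (q = 18² = 324)
f(g) = 64 (f(g) = 8*8 = 64)
K = 21056 (K = 64*(5*1 + 324) = 64*(5 + 324) = 64*329 = 21056)
(-24 - 74)*(-64) - K = (-24 - 74)*(-64) - 1*21056 = -98*(-64) - 21056 = 6272 - 21056 = -14784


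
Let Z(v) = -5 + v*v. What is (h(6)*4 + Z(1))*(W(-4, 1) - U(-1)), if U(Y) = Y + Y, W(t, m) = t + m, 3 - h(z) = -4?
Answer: -24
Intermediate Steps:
h(z) = 7 (h(z) = 3 - 1*(-4) = 3 + 4 = 7)
Z(v) = -5 + v**2
W(t, m) = m + t
U(Y) = 2*Y
(h(6)*4 + Z(1))*(W(-4, 1) - U(-1)) = (7*4 + (-5 + 1**2))*((1 - 4) - 2*(-1)) = (28 + (-5 + 1))*(-3 - 1*(-2)) = (28 - 4)*(-3 + 2) = 24*(-1) = -24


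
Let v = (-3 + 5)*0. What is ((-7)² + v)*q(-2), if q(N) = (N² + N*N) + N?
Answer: 294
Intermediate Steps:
q(N) = N + 2*N² (q(N) = (N² + N²) + N = 2*N² + N = N + 2*N²)
v = 0 (v = 2*0 = 0)
((-7)² + v)*q(-2) = ((-7)² + 0)*(-2*(1 + 2*(-2))) = (49 + 0)*(-2*(1 - 4)) = 49*(-2*(-3)) = 49*6 = 294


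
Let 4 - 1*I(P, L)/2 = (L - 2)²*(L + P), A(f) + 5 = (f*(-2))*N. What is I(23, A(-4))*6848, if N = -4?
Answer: 291697408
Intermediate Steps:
A(f) = -5 + 8*f (A(f) = -5 + (f*(-2))*(-4) = -5 - 2*f*(-4) = -5 + 8*f)
I(P, L) = 8 - 2*(-2 + L)²*(L + P) (I(P, L) = 8 - 2*(L - 2)²*(L + P) = 8 - 2*(-2 + L)²*(L + P))
I(23, A(-4))*6848 = (8 - 2*(-5 + 8*(-4))*(-2 + (-5 + 8*(-4)))² - 2*23*(-2 + (-5 + 8*(-4)))²)*6848 = (8 - 2*(-5 - 32)*(-2 + (-5 - 32))² - 2*23*(-2 + (-5 - 32))²)*6848 = (8 - 2*(-37)*(-2 - 37)² - 2*23*(-2 - 37)²)*6848 = (8 - 2*(-37)*(-39)² - 2*23*(-39)²)*6848 = (8 - 2*(-37)*1521 - 2*23*1521)*6848 = (8 + 112554 - 69966)*6848 = 42596*6848 = 291697408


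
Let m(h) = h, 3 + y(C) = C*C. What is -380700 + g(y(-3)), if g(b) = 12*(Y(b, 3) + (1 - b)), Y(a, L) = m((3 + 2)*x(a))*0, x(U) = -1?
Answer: -380760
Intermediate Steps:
y(C) = -3 + C**2 (y(C) = -3 + C*C = -3 + C**2)
Y(a, L) = 0 (Y(a, L) = ((3 + 2)*(-1))*0 = (5*(-1))*0 = -5*0 = 0)
g(b) = 12 - 12*b (g(b) = 12*(0 + (1 - b)) = 12*(1 - b) = 12 - 12*b)
-380700 + g(y(-3)) = -380700 + (12 - 12*(-3 + (-3)**2)) = -380700 + (12 - 12*(-3 + 9)) = -380700 + (12 - 12*6) = -380700 + (12 - 72) = -380700 - 60 = -380760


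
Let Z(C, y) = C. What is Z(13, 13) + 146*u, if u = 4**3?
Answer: 9357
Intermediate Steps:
u = 64
Z(13, 13) + 146*u = 13 + 146*64 = 13 + 9344 = 9357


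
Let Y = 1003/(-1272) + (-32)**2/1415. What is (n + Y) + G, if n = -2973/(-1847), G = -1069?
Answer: -3548624999899/3324378360 ≈ -1067.5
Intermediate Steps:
Y = -116717/1799880 (Y = 1003*(-1/1272) + 1024*(1/1415) = -1003/1272 + 1024/1415 = -116717/1799880 ≈ -0.064847)
n = 2973/1847 (n = -2973*(-1/1847) = 2973/1847 ≈ 1.6096)
(n + Y) + G = (2973/1847 - 116717/1799880) - 1069 = 5135466941/3324378360 - 1069 = -3548624999899/3324378360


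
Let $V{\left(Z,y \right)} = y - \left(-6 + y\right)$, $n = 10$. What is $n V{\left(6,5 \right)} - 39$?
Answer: $21$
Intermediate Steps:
$V{\left(Z,y \right)} = 6$
$n V{\left(6,5 \right)} - 39 = 10 \cdot 6 - 39 = 60 - 39 = 21$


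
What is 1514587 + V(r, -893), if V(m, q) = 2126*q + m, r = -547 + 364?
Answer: -384114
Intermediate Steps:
r = -183
V(m, q) = m + 2126*q
1514587 + V(r, -893) = 1514587 + (-183 + 2126*(-893)) = 1514587 + (-183 - 1898518) = 1514587 - 1898701 = -384114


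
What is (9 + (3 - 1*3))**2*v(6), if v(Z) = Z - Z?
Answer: 0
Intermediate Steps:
v(Z) = 0
(9 + (3 - 1*3))**2*v(6) = (9 + (3 - 1*3))**2*0 = (9 + (3 - 3))**2*0 = (9 + 0)**2*0 = 9**2*0 = 81*0 = 0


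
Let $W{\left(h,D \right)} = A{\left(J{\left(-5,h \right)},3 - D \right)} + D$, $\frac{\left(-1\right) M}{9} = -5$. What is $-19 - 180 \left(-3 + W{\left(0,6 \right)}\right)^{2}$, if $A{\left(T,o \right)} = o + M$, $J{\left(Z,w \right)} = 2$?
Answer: $-364519$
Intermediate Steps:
$M = 45$ ($M = \left(-9\right) \left(-5\right) = 45$)
$A{\left(T,o \right)} = 45 + o$ ($A{\left(T,o \right)} = o + 45 = 45 + o$)
$W{\left(h,D \right)} = 48$ ($W{\left(h,D \right)} = \left(45 - \left(-3 + D\right)\right) + D = \left(48 - D\right) + D = 48$)
$-19 - 180 \left(-3 + W{\left(0,6 \right)}\right)^{2} = -19 - 180 \left(-3 + 48\right)^{2} = -19 - 180 \cdot 45^{2} = -19 - 364500 = -364519$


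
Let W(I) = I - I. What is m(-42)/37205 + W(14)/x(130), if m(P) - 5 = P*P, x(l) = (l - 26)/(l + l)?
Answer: 1769/37205 ≈ 0.047547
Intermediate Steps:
x(l) = (-26 + l)/(2*l) (x(l) = (-26 + l)/((2*l)) = (-26 + l)*(1/(2*l)) = (-26 + l)/(2*l))
m(P) = 5 + P² (m(P) = 5 + P*P = 5 + P²)
W(I) = 0
m(-42)/37205 + W(14)/x(130) = (5 + (-42)²)/37205 + 0/(((½)*(-26 + 130)/130)) = (5 + 1764)*(1/37205) + 0/(((½)*(1/130)*104)) = 1769*(1/37205) + 0/(⅖) = 1769/37205 + 0*(5/2) = 1769/37205 + 0 = 1769/37205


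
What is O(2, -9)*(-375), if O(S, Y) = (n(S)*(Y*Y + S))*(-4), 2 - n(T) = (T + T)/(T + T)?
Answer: 124500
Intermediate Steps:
n(T) = 1 (n(T) = 2 - (T + T)/(T + T) = 2 - 2*T/(2*T) = 2 - 2*T*1/(2*T) = 2 - 1*1 = 2 - 1 = 1)
O(S, Y) = -4*S - 4*Y**2 (O(S, Y) = (1*(Y*Y + S))*(-4) = (1*(Y**2 + S))*(-4) = (1*(S + Y**2))*(-4) = (S + Y**2)*(-4) = -4*S - 4*Y**2)
O(2, -9)*(-375) = (-4*2 - 4*(-9)**2)*(-375) = (-8 - 4*81)*(-375) = (-8 - 324)*(-375) = -332*(-375) = 124500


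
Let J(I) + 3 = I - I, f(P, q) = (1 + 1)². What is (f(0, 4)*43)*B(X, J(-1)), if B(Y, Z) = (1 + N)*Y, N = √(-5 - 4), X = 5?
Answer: 860 + 2580*I ≈ 860.0 + 2580.0*I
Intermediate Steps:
f(P, q) = 4 (f(P, q) = 2² = 4)
N = 3*I (N = √(-9) = 3*I ≈ 3.0*I)
J(I) = -3 (J(I) = -3 + (I - I) = -3 + 0 = -3)
B(Y, Z) = Y*(1 + 3*I) (B(Y, Z) = (1 + 3*I)*Y = Y*(1 + 3*I))
(f(0, 4)*43)*B(X, J(-1)) = (4*43)*(5*(1 + 3*I)) = 172*(5 + 15*I) = 860 + 2580*I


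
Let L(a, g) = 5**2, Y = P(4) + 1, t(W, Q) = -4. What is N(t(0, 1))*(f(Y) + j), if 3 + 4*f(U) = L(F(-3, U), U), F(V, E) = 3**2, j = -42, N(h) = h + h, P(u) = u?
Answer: 292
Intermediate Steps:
N(h) = 2*h
Y = 5 (Y = 4 + 1 = 5)
F(V, E) = 9
L(a, g) = 25
f(U) = 11/2 (f(U) = -3/4 + (1/4)*25 = -3/4 + 25/4 = 11/2)
N(t(0, 1))*(f(Y) + j) = (2*(-4))*(11/2 - 42) = -8*(-73/2) = 292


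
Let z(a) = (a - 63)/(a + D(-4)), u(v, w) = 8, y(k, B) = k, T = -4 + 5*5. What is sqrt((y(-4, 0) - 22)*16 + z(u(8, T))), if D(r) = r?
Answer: 3*I*sqrt(191)/2 ≈ 20.73*I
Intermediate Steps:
T = 21 (T = -4 + 25 = 21)
z(a) = (-63 + a)/(-4 + a) (z(a) = (a - 63)/(a - 4) = (-63 + a)/(-4 + a))
sqrt((y(-4, 0) - 22)*16 + z(u(8, T))) = sqrt((-4 - 22)*16 + (-63 + 8)/(-4 + 8)) = sqrt(-26*16 - 55/4) = sqrt(-416 + (1/4)*(-55)) = sqrt(-416 - 55/4) = sqrt(-1719/4) = 3*I*sqrt(191)/2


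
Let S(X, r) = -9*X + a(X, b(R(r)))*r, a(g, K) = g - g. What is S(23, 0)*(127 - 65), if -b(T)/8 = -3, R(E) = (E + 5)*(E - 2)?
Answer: -12834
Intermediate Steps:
R(E) = (-2 + E)*(5 + E) (R(E) = (5 + E)*(-2 + E) = (-2 + E)*(5 + E))
b(T) = 24 (b(T) = -8*(-3) = 24)
a(g, K) = 0
S(X, r) = -9*X (S(X, r) = -9*X + 0*r = -9*X + 0 = -9*X)
S(23, 0)*(127 - 65) = (-9*23)*(127 - 65) = -207*62 = -12834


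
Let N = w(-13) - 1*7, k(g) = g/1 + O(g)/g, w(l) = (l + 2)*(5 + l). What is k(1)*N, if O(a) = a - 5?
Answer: -243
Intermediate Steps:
O(a) = -5 + a
w(l) = (2 + l)*(5 + l)
k(g) = g + (-5 + g)/g (k(g) = g/1 + (-5 + g)/g = g*1 + (-5 + g)/g = g + (-5 + g)/g)
N = 81 (N = (10 + (-13)**2 + 7*(-13)) - 1*7 = (10 + 169 - 91) - 7 = 88 - 7 = 81)
k(1)*N = (1 + 1 - 5/1)*81 = (1 + 1 - 5*1)*81 = (1 + 1 - 5)*81 = -3*81 = -243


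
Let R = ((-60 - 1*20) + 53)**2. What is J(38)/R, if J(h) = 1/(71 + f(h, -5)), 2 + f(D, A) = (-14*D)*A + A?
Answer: 1/1985796 ≈ 5.0358e-7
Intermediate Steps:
f(D, A) = -2 + A - 14*A*D (f(D, A) = -2 + ((-14*D)*A + A) = -2 + (-14*A*D + A) = -2 + (A - 14*A*D) = -2 + A - 14*A*D)
R = 729 (R = ((-60 - 20) + 53)**2 = (-80 + 53)**2 = (-27)**2 = 729)
J(h) = 1/(64 + 70*h) (J(h) = 1/(71 + (-2 - 5 - 14*(-5)*h)) = 1/(71 + (-2 - 5 + 70*h)) = 1/(71 + (-7 + 70*h)) = 1/(64 + 70*h))
J(38)/R = (1/(2*(32 + 35*38)))/729 = (1/(2*(32 + 1330)))*(1/729) = ((1/2)/1362)*(1/729) = ((1/2)*(1/1362))*(1/729) = (1/2724)*(1/729) = 1/1985796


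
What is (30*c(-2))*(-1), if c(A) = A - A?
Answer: 0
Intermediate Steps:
c(A) = 0
(30*c(-2))*(-1) = (30*0)*(-1) = 0*(-1) = 0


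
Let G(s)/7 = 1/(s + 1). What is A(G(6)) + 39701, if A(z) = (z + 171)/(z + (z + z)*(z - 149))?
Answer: 11711623/295 ≈ 39700.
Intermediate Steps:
G(s) = 7/(1 + s) (G(s) = 7/(s + 1) = 7/(1 + s))
A(z) = (171 + z)/(z + 2*z*(-149 + z)) (A(z) = (171 + z)/(z + (2*z)*(-149 + z)) = (171 + z)/(z + 2*z*(-149 + z)))
A(G(6)) + 39701 = (171 + 7/(1 + 6))/(((7/(1 + 6)))*(-297 + 2*(7/(1 + 6)))) + 39701 = (171 + 7/7)/(((7/7))*(-297 + 2*(7/7))) + 39701 = (171 + 7*(1/7))/(((7*(1/7)))*(-297 + 2*(7*(1/7)))) + 39701 = (171 + 1)/(1*(-297 + 2*1)) + 39701 = 1*172/(-297 + 2) + 39701 = 1*172/(-295) + 39701 = 1*(-1/295)*172 + 39701 = -172/295 + 39701 = 11711623/295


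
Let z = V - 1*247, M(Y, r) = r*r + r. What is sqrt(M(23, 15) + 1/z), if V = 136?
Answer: sqrt(2956929)/111 ≈ 15.492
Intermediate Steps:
M(Y, r) = r + r**2 (M(Y, r) = r**2 + r = r + r**2)
z = -111 (z = 136 - 1*247 = 136 - 247 = -111)
sqrt(M(23, 15) + 1/z) = sqrt(15*(1 + 15) + 1/(-111)) = sqrt(15*16 - 1/111) = sqrt(240 - 1/111) = sqrt(26639/111) = sqrt(2956929)/111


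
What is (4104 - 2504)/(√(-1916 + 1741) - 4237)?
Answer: -847400/2244043 - 1000*I*√7/2244043 ≈ -0.37762 - 0.001179*I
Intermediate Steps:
(4104 - 2504)/(√(-1916 + 1741) - 4237) = 1600/(√(-175) - 4237) = 1600/(5*I*√7 - 4237) = 1600/(-4237 + 5*I*√7)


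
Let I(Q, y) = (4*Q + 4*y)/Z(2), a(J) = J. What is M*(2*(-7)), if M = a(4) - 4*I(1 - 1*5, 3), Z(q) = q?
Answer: -168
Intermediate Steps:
I(Q, y) = 2*Q + 2*y (I(Q, y) = (4*Q + 4*y)/2 = (4*Q + 4*y)*(½) = 2*Q + 2*y)
M = 12 (M = 4 - 4*(2*(1 - 1*5) + 2*3) = 4 - 4*(2*(1 - 5) + 6) = 4 - 4*(2*(-4) + 6) = 4 - 4*(-8 + 6) = 4 - 4*(-2) = 4 + 8 = 12)
M*(2*(-7)) = 12*(2*(-7)) = 12*(-14) = -168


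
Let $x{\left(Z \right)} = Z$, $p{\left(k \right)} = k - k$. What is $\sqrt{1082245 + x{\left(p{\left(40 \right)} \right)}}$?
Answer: $\sqrt{1082245} \approx 1040.3$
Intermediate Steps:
$p{\left(k \right)} = 0$
$\sqrt{1082245 + x{\left(p{\left(40 \right)} \right)}} = \sqrt{1082245 + 0} = \sqrt{1082245}$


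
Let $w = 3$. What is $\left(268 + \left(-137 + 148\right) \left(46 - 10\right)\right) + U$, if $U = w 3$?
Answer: $673$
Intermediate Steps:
$U = 9$ ($U = 3 \cdot 3 = 9$)
$\left(268 + \left(-137 + 148\right) \left(46 - 10\right)\right) + U = \left(268 + \left(-137 + 148\right) \left(46 - 10\right)\right) + 9 = \left(268 + 11 \cdot 36\right) + 9 = \left(268 + 396\right) + 9 = 664 + 9 = 673$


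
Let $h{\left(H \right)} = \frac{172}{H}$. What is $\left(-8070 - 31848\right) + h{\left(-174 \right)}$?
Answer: $- \frac{3472952}{87} \approx -39919.0$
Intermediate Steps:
$\left(-8070 - 31848\right) + h{\left(-174 \right)} = \left(-8070 - 31848\right) + \frac{172}{-174} = -39918 + 172 \left(- \frac{1}{174}\right) = -39918 - \frac{86}{87} = - \frac{3472952}{87}$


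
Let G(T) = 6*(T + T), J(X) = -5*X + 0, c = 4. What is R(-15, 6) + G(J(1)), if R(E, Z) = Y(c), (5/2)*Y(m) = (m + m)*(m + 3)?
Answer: -188/5 ≈ -37.600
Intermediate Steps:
J(X) = -5*X
G(T) = 12*T (G(T) = 6*(2*T) = 12*T)
Y(m) = 4*m*(3 + m)/5 (Y(m) = 2*((m + m)*(m + 3))/5 = 2*((2*m)*(3 + m))/5 = 2*(2*m*(3 + m))/5 = 4*m*(3 + m)/5)
R(E, Z) = 112/5 (R(E, Z) = (⅘)*4*(3 + 4) = (⅘)*4*7 = 112/5)
R(-15, 6) + G(J(1)) = 112/5 + 12*(-5*1) = 112/5 + 12*(-5) = 112/5 - 60 = -188/5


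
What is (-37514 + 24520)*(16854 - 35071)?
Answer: 236711698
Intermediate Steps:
(-37514 + 24520)*(16854 - 35071) = -12994*(-18217) = 236711698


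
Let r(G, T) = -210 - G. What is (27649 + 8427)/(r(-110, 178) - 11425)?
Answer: -36076/11525 ≈ -3.1302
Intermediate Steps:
(27649 + 8427)/(r(-110, 178) - 11425) = (27649 + 8427)/((-210 - 1*(-110)) - 11425) = 36076/((-210 + 110) - 11425) = 36076/(-100 - 11425) = 36076/(-11525) = 36076*(-1/11525) = -36076/11525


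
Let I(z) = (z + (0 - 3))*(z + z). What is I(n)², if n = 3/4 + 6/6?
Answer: 1225/64 ≈ 19.141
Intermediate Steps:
n = 7/4 (n = 3*(¼) + 6*(⅙) = ¾ + 1 = 7/4 ≈ 1.7500)
I(z) = 2*z*(-3 + z) (I(z) = (z - 3)*(2*z) = (-3 + z)*(2*z) = 2*z*(-3 + z))
I(n)² = (2*(7/4)*(-3 + 7/4))² = (2*(7/4)*(-5/4))² = (-35/8)² = 1225/64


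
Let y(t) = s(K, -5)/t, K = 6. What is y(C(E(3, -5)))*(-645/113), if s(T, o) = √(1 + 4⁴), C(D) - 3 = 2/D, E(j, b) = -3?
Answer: -1935*√257/791 ≈ -39.217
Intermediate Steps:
C(D) = 3 + 2/D
s(T, o) = √257 (s(T, o) = √(1 + 256) = √257)
y(t) = √257/t
y(C(E(3, -5)))*(-645/113) = (√257/(3 + 2/(-3)))*(-645/113) = (√257/(3 + 2*(-⅓)))*(-645*1/113) = (√257/(3 - ⅔))*(-645/113) = (√257/(7/3))*(-645/113) = (√257*(3/7))*(-645/113) = (3*√257/7)*(-645/113) = -1935*√257/791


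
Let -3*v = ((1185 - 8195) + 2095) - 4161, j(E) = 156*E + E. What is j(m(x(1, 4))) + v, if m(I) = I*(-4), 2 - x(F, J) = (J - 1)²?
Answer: 22264/3 ≈ 7421.3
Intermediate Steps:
x(F, J) = 2 - (-1 + J)² (x(F, J) = 2 - (J - 1)² = 2 - (-1 + J)²)
m(I) = -4*I
j(E) = 157*E
v = 9076/3 (v = -(((1185 - 8195) + 2095) - 4161)/3 = -((-7010 + 2095) - 4161)/3 = -(-4915 - 4161)/3 = -⅓*(-9076) = 9076/3 ≈ 3025.3)
j(m(x(1, 4))) + v = 157*(-4*(2 - (-1 + 4)²)) + 9076/3 = 157*(-4*(2 - 1*3²)) + 9076/3 = 157*(-4*(2 - 1*9)) + 9076/3 = 157*(-4*(2 - 9)) + 9076/3 = 157*(-4*(-7)) + 9076/3 = 157*28 + 9076/3 = 4396 + 9076/3 = 22264/3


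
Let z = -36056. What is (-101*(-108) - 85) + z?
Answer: -25233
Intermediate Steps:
(-101*(-108) - 85) + z = (-101*(-108) - 85) - 36056 = (10908 - 85) - 36056 = 10823 - 36056 = -25233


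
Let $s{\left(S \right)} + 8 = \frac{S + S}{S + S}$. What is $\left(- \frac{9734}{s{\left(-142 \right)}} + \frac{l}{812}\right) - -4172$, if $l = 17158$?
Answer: $\frac{2266983}{406} \approx 5583.7$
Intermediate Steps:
$s{\left(S \right)} = -7$ ($s{\left(S \right)} = -8 + \frac{S + S}{S + S} = -8 + \frac{2 S}{2 S} = -8 + 2 S \frac{1}{2 S} = -8 + 1 = -7$)
$\left(- \frac{9734}{s{\left(-142 \right)}} + \frac{l}{812}\right) - -4172 = \left(- \frac{9734}{-7} + \frac{17158}{812}\right) - -4172 = \left(\left(-9734\right) \left(- \frac{1}{7}\right) + 17158 \cdot \frac{1}{812}\right) + 4172 = \left(\frac{9734}{7} + \frac{8579}{406}\right) + 4172 = \frac{573151}{406} + 4172 = \frac{2266983}{406}$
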